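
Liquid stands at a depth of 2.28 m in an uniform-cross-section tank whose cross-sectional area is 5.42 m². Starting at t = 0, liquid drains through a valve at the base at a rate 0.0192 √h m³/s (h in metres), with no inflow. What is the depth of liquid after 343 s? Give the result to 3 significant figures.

Unsteady balance on liquid volume: A dh/dt = −0.0192 √h.
Separate and integrate: 2(√h − √h₀) = −(0.0192/A) t.
√h = √2.28 − 0.0192·343/(2·5.42) = 1.5100 − 0.60753 = 0.90244.
h = 0.90244² = 0.81440 m.

0.814 m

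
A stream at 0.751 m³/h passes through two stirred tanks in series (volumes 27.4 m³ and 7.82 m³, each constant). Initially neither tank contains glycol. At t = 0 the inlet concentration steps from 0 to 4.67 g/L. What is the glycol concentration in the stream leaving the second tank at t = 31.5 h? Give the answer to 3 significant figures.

2.00 g/L

Each tank obeys Vᵢ dCᵢ/dt = Q(Cᵢ₋₁ − Cᵢ), so τᵢ = Vᵢ/Q.
τ₁ = 27.4/0.751 = 36.485 h; τ₂ = 7.82/0.751 = 10.413 h.
Tank 1: C₁ = C_in(1 − e^(−t/τ₁)). Tank 2 (τ₁ ≠ τ₂): C₂ = C_in[1 − (τ₁ e^(−t/τ₁) − τ₂ e^(−t/τ₂))/(τ₁ − τ₂)].
At t = 31.5: e^(−t/τ₁) = 0.42174, e^(−t/τ₂) = 0.048552.
C₂ = 4.67·[1 − (36.485·0.42174 − 10.413·0.048552)/(26.072)] = 4.67·0.42922 = 2.0045 g/L.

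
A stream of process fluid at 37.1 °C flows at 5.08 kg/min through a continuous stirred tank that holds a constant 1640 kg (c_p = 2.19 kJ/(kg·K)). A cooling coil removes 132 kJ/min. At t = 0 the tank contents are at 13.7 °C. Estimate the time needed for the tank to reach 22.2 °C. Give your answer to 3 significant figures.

431 min

M c_p dT/dt = ṁ c_p (T_in − T) − Q̇.
τ = M/ṁ = 322.83 min; T_ss = T_in − Q̇/(ṁ c_p) = 25.235 °C.
T(t) = T_ss + (T₀ − T_ss) e^(−t/τ). Set T = 22.2:
e^(−t/τ) = (22.2 − 25.235)/(13.7 − 25.235) = 0.26312
t = −322.83 · ln(0.26312) = 431.04 min.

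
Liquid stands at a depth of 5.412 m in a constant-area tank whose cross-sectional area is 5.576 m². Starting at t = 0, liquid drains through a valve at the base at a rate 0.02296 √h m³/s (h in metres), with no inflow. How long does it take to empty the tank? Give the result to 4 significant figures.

A dh/dt = −Q_out = −0.02296 √h.
This is separable: 2 d(√h)/dt = −0.02296/A, so √h = √h₀ − (0.02296/(2A)) t.
Tank is empty when √h = 0: t_empty = 2A√h₀/0.02296.
t_empty = 2·5.576·√5.412/0.02296 = 11.1520·2.32637/0.02296 = 1129.95 s.

1130 s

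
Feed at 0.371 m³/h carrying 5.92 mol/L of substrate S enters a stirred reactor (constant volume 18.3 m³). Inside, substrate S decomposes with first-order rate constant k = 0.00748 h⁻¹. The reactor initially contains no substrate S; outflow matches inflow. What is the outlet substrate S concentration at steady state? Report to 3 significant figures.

4.32 mol/L

Species balance: V dC/dt = Q C_in − Q C − k V C.
At steady state: 0 = Q C_in − (Q + kV) C_ss, so C_ss = Q C_in/(Q + kV).
C_ss = 0.371·5.92/(0.371 + 0.00748·18.3) = 2.1963/0.50788 = 4.3245 mol/L.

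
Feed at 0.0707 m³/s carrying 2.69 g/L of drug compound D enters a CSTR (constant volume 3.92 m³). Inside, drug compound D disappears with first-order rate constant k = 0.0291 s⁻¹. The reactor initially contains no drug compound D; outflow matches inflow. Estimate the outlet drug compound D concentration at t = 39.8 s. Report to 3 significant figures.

0.872 g/L

Species balance: V dC/dt = Q C_in − Q C − k V C.
This is linear with rate a = Q/V + k = 0.047136 s⁻¹.
C_ss = Q C_in/(Q + kV) = 1.0293 g/L; C(t) = C_ss + (C₀ − C_ss) e^(−a t).
C(39.8) = 1.0293 + (-1.0293)·e^(−0.047136·39.8) = 1.0293 + (-1.0293)·0.15320 = 0.87160 g/L.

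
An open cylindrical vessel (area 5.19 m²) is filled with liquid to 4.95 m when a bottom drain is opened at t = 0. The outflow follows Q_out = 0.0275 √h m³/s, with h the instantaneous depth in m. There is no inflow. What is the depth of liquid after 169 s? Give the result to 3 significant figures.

3.16 m

With no inflow, A dh/dt = −0.0275 √h.
∫ h^(−1/2) dh = −(0.0275/A) ∫ dt, giving 2√h = 2√h₀ − (0.0275/A) t.
√h = √4.95 − 0.0275·169/(2·5.19) = 2.2249 − 0.44774 = 1.7771.
h = 1.7771² = 3.1582 m.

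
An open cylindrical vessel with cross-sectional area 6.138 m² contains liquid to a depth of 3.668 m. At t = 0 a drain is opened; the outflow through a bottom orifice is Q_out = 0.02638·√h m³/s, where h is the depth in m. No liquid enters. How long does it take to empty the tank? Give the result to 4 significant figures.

A dh/dt = −Q_out = −0.02638 √h.
Separate and integrate: 2(√h − √h₀) = −(0.02638/A) t.
Set h = 0: 2√h₀ = (0.02638/A) t_empty ⇒ t_empty = 2A√h₀/0.02638.
t_empty = 2·6.138·√3.668/0.02638 = 12.2760·1.91520/0.02638 = 891.244 s.

891.2 s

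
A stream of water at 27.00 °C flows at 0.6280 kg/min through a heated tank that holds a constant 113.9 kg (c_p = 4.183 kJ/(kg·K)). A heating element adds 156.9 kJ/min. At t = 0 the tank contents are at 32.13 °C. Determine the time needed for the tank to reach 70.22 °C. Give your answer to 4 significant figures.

Unsteady energy balance on the tank contents: M c_p dT/dt = ṁ c_p (T_in − T) + 156.9.
τ = M/ṁ = 181.369 min; T_ss = T_in + Q̇/(ṁ c_p) = 86.7277 °C.
T(t) = T_ss + (T₀ − T_ss) e^(−t/τ). Set T = 70.22:
e^(−t/τ) = (70.22 − 86.7277)/(32.13 − 86.7277) = 0.302351
t = −181.369 · ln(0.302351) = 216.948 min.

216.9 min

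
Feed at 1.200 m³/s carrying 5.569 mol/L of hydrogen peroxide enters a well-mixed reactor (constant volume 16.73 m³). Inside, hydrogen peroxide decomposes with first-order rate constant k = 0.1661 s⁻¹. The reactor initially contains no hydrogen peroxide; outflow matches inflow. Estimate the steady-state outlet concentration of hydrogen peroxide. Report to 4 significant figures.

Species balance: V dC/dt = Q C_in − Q C − k V C.
Steady state (dC/dt = 0): C_ss = Q C_in/(Q + kV) = C_in/(1 + kV/Q).
C_ss = 1.200·5.569/(1.200 + 0.1661·16.73) = 6.68280/3.97885 = 1.67958 mol/L.

1.680 mol/L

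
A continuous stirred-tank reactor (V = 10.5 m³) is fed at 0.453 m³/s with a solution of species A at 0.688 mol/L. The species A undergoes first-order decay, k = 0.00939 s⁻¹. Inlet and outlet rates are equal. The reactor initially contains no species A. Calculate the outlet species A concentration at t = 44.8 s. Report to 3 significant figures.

0.511 mol/L

Species balance: V dC/dt = Q C_in − Q C − k V C.
dC/dt = (Q/V) C_in − (Q/V + k) C; effective rate a = Q/V + k = 0.043143 + 0.00939 = 0.052533 s⁻¹.
C_ss = Q C_in/(Q + kV) = 0.56502 mol/L; C(t) = C_ss + (C₀ − C_ss) e^(−a t).
C(44.8) = 0.56502 + (-0.56502)·e^(−0.052533·44.8) = 0.56502 + (-0.56502)·0.095039 = 0.51132 mol/L.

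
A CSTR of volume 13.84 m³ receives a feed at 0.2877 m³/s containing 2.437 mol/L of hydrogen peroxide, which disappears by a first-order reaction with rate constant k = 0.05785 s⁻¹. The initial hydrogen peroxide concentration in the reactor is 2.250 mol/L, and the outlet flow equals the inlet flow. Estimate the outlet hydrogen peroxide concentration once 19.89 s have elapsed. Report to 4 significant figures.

0.9803 mol/L

Species balance: V dC/dt = Q C_in − Q C − k V C.
dC/dt = (Q/V) C_in − (Q/V + k) C; effective rate a = Q/V + k = 0.0207876 + 0.05785 = 0.0786376 s⁻¹.
C_ss = Q C_in/(Q + kV) = 0.644213 mol/L; C(t) = C_ss + (C₀ − C_ss) e^(−a t).
C(19.89) = 0.644213 + (1.60579)·e^(−0.0786376·19.89) = 0.644213 + (1.60579)·0.209276 = 0.980265 mol/L.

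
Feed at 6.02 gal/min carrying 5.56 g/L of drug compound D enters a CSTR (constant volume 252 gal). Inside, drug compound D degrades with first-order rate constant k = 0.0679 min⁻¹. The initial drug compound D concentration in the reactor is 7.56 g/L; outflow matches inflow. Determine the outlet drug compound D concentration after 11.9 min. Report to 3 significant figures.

Species balance: V dC/dt = Q C_in − Q C − k V C.
This is linear with rate a = Q/V + k = 0.091789 min⁻¹.
C_ss = Q C_in/(Q + kV) = 1.4470 g/L; C(t) = C_ss + (C₀ − C_ss) e^(−a t).
C(11.9) = 1.4470 + (6.1130)·e^(−0.091789·11.9) = 1.4470 + (6.1130)·0.33545 = 3.4976 g/L.

3.50 g/L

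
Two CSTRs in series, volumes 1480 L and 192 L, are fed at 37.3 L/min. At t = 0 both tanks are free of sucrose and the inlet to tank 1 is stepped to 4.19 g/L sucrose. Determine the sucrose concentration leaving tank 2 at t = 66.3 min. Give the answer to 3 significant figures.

Species balance on tank i: dCᵢ/dt = (Cᵢ₋₁ − Cᵢ)/τᵢ with τᵢ = Vᵢ/Q.
τ₁ = 1480/37.3 = 39.678 min; τ₂ = 192/37.3 = 5.1475 min.
Solving the cascade with C₁(0)=C₂(0)=0 gives C₂(t) = C_in[1 − (τ₁ e^(−t/τ₁) − τ₂ e^(−t/τ₂))/(τ₁ − τ₂)].
At t = 66.3: e^(−t/τ₁) = 0.18807, e^(−t/τ₂) = 2.5481e-06.
C₂ = 4.19·[1 − (39.678·0.18807 − 5.1475·2.5481e-06)/(34.531)] = 4.19·0.78389 = 3.2845 g/L.

3.28 g/L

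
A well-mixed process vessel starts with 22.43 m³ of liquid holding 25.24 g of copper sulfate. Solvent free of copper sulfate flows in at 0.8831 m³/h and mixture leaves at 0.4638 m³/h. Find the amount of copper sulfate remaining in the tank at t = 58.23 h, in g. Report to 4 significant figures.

Total volume: dV/dt = Q_in − Q_out = 0.419300 m³/h, so V(t) = 22.43 + 0.419300 t and V(58.23) = 46.8458 m³.
No copper sulfate enters, so dm/dt = −Q_out · (m/V).
Separate: dm/m = −Q_out dt/V(t) ⇒ ln(m/m₀) = −(Q_out/(Q_in−Q_out)) ln(V/V₀).
m = m₀ (V₀/V)^(Q_out/(Q_in−Q_out)) = 25.24 × (22.43/46.8458)^(1.10613) = 11.1764 g.

11.18 g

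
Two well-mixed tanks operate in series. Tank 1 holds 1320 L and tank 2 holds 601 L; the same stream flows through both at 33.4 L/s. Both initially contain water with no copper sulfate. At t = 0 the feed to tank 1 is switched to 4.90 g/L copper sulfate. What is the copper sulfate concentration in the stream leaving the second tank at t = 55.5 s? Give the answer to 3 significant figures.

2.88 g/L

Species balance on tank i: dCᵢ/dt = (Cᵢ₋₁ − Cᵢ)/τᵢ with τᵢ = Vᵢ/Q.
τ₁ = 1320/33.4 = 39.521 s; τ₂ = 601/33.4 = 17.994 s.
Solving the cascade with C₁(0)=C₂(0)=0 gives C₂(t) = C_in[1 − (τ₁ e^(−t/τ₁) − τ₂ e^(−t/τ₂))/(τ₁ − τ₂)].
At t = 55.5: e^(−t/τ₁) = 0.24553, e^(−t/τ₂) = 0.045759.
C₂ = 4.90·[1 − (39.521·0.24553 − 17.994·0.045759)/(21.527)] = 4.90·0.58748 = 2.8786 g/L.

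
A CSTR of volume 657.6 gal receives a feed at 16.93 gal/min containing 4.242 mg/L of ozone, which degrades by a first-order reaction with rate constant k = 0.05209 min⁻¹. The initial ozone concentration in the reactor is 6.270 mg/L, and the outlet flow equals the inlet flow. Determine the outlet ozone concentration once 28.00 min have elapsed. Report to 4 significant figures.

1.954 mg/L

Accumulation = in − out − consumed: V dC/dt = Q C_in − Q C − k V C.
This is linear with rate a = Q/V + k = 0.0778351 min⁻¹.
C_ss = Q C_in/(Q + kV) = 1.40310 mg/L; C(t) = C_ss + (C₀ − C_ss) e^(−a t).
C(28.00) = 1.40310 + (4.86690)·e^(−0.0778351·28.00) = 1.40310 + (4.86690)·0.113111 = 1.95361 mg/L.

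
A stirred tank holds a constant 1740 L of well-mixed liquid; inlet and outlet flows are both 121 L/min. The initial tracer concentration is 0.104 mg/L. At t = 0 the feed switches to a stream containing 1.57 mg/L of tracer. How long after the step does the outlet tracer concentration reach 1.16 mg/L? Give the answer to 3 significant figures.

18.3 min

Species balance: V dC/dt = Q(C_in − C) ⇒ τ = V/Q = 14.380 min.
C(t) = C_in + (C₀ − C_in) e^(−t/τ). Set C = 1.16 and solve for t:
e^(−t/τ) = (C − C_in)/(C₀ − C_in) = (1.16 − 1.57)/(0.104 − 1.57) = 0.27967
t = −τ ln(…) = 14.380 × 1.2741 = 18.322 min.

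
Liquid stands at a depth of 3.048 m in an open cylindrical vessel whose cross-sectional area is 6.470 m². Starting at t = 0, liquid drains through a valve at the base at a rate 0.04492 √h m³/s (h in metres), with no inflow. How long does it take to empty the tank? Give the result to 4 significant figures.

A dh/dt = −Q_out = −0.04492 √h.
This is separable: 2 d(√h)/dt = −0.04492/A, so √h = √h₀ − (0.04492/(2A)) t.
Set h = 0: 2√h₀ = (0.04492/A) t_empty ⇒ t_empty = 2A√h₀/0.04492.
t_empty = 2·6.470·√3.048/0.04492 = 12.9400·1.74585/0.04492 = 502.924 s.

502.9 s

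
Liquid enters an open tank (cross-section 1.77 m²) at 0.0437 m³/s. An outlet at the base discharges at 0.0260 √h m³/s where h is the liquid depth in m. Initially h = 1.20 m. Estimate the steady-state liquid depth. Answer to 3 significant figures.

Level balance: A dh/dt = 0.0437 − 0.0260 √h. Setting dh/dt = 0:
Q_in = 0.0260 √h_ss ⇒ √h_ss = 0.0437/0.0260 = 1.6808.
h_ss = 1.6808² = 2.8250 m. (Since h₀ = 1.20 m < h_ss, the level will rise toward this value.)

2.82 m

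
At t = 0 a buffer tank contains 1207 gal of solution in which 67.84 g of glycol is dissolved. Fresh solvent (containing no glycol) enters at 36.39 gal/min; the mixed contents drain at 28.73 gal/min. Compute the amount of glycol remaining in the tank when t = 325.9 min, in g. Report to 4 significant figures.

1.012 g

Let m(t) be the amount of glycol. Volume: V(t) = V₀ + (Q_in − Q_out) t = 1207 + 7.66000 t; V(325.9) = 3703.39 gal.
Species balance (pure solvent in): dm/dt = −Q_out · m/V(t).
dm/m = −Q_out dt/(V₀ + 7.66000 t); integrating gives ln(m/m₀) = −(Q_out/(Q_in−Q_out)) ln(V/V₀).
m = m₀ (V₀/V)^(Q_out/(Q_in−Q_out)) = 67.84 × (1207/3703.39)^(3.75065) = 1.01233 g.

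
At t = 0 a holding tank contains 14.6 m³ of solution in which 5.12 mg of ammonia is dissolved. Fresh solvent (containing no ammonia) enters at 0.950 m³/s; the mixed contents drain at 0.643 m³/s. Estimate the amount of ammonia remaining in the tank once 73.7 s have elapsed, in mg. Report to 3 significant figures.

Let m(t) be the amount of ammonia. Volume: V(t) = V₀ + (Q_in − Q_out) t = 14.6 + 0.30700 t; V(73.7) = 37.226 m³.
No ammonia enters, so dm/dt = −Q_out · (m/V).
dm/m = −Q_out dt/(V₀ + 0.30700 t); integrating gives ln(m/m₀) = −(Q_out/(Q_in−Q_out)) ln(V/V₀).
m = m₀ (V₀/V)^(Q_out/(Q_in−Q_out)) = 5.12 × (14.6/37.226)^(2.0945) = 0.72092 mg.

0.721 mg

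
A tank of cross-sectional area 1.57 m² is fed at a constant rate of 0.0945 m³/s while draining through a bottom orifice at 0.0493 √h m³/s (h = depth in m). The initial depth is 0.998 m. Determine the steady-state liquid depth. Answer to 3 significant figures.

Level balance: A dh/dt = 0.0945 − 0.0493 √h. Setting dh/dt = 0:
Q_in = 0.0493 √h_ss ⇒ √h_ss = 0.0945/0.0493 = 1.9168.
h_ss = 1.9168² = 3.6743 m. (Since h₀ = 0.998 m < h_ss, the level will rise toward this value.)

3.67 m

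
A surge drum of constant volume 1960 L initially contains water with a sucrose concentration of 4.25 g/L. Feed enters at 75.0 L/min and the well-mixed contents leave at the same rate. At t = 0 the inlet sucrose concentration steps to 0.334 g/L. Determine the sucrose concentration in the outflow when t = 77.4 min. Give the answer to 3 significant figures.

Accumulation = in − out for the solute gives V dC/dt = Q(C_in − C).
Rewrite as dC/dt + C/τ = C_in/τ, τ = V/Q = 26.133 min.
Solution: C(t) = C_in + (C₀ − C_in) e^(−t/τ).
C(77.4) = 0.334 + (4.25 − 0.334)·e^(−77.4/26.133) = 0.334 + (3.9160)·0.051729 = 0.53657 g/L.

0.537 g/L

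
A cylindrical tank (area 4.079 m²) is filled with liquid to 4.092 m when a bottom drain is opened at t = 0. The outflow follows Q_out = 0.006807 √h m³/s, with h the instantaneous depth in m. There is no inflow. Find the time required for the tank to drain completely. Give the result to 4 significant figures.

2424 s

With no inflow, A dh/dt = −0.006807 √h.
∫ h^(−1/2) dh = −(0.006807/A) ∫ dt, giving 2√h = 2√h₀ − (0.006807/A) t.
Tank is empty when √h = 0: t_empty = 2A√h₀/0.006807.
t_empty = 2·4.079·√4.092/0.006807 = 8.15800·2.02287/0.006807 = 2424.35 s.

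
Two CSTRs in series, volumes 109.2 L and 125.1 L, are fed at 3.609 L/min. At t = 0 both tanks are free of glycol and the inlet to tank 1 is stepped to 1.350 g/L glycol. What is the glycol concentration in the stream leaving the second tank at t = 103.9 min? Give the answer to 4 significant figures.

1.119 g/L

Species balance on tank i: dCᵢ/dt = (Cᵢ₋₁ − Cᵢ)/τᵢ with τᵢ = Vᵢ/Q.
τ₁ = 109.2/3.609 = 30.2577 min; τ₂ = 125.1/3.609 = 34.6633 min.
Tank 1: C₁ = C_in(1 − e^(−t/τ₁)). Tank 2 (τ₁ ≠ τ₂): C₂ = C_in[1 − (τ₁ e^(−t/τ₁) − τ₂ e^(−t/τ₂))/(τ₁ − τ₂)].
At t = 103.9: e^(−t/τ₁) = 0.0322629, e^(−t/τ₂) = 0.0499165.
C₂ = 1.350·[1 − (30.2577·0.0322629 − 34.6633·0.0499165)/(-4.40565)] = 1.350·0.828839 = 1.11893 g/L.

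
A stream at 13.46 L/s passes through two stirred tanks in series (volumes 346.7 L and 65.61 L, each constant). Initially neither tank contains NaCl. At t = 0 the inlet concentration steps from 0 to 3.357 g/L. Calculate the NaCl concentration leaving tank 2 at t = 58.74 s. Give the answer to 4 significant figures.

2.934 g/L

Species balance on tank i: dCᵢ/dt = (Cᵢ₋₁ − Cᵢ)/τᵢ with τᵢ = Vᵢ/Q.
τ₁ = 346.7/13.46 = 25.7578 s; τ₂ = 65.61/13.46 = 4.87444 s.
Solving the cascade with C₁(0)=C₂(0)=0 gives C₂(t) = C_in[1 − (τ₁ e^(−t/τ₁) − τ₂ e^(−t/τ₂))/(τ₁ − τ₂)].
At t = 58.74: e^(−t/τ₁) = 0.102236, e^(−t/τ₂) = 5.84100e-06.
C₂ = 3.357·[1 − (25.7578·0.102236 − 4.87444·5.84100e-06)/(20.8834)] = 3.357·0.873903 = 2.93369 g/L.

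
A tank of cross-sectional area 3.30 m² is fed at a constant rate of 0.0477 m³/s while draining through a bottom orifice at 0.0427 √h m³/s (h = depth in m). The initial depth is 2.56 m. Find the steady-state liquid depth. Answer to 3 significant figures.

1.25 m

A dh/dt = Q_in − 0.0427 √h. Steady state requires inflow = outflow:
Q_in = 0.0427 √h_ss ⇒ √h_ss = 0.0477/0.0427 = 1.1171.
h_ss = 1.1171² = 1.2479 m. (Since h₀ = 2.56 m > h_ss, the level will fall toward this value.)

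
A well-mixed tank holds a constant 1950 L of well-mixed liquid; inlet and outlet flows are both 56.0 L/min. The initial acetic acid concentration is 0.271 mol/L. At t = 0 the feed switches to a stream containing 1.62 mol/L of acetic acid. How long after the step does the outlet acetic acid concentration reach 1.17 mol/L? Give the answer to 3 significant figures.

38.2 min

Species balance: V dC/dt = Q(C_in − C) ⇒ τ = V/Q = 34.821 min.
C(t) = C_in + (C₀ − C_in) e^(−t/τ). Set C = 1.17 and solve for t:
e^(−t/τ) = (C − C_in)/(C₀ − C_in) = (1.17 − 1.62)/(0.271 − 1.62) = 0.33358
t = −τ ln(…) = 34.821 × 1.0979 = 38.229 min.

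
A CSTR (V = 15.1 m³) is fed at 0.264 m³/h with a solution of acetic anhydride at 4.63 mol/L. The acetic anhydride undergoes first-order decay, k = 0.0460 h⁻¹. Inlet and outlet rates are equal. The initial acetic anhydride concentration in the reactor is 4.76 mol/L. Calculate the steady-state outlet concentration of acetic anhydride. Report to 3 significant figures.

1.28 mol/L

Accumulation = in − out − consumed: V dC/dt = Q C_in − Q C − k V C.
At steady state: 0 = Q C_in − (Q + kV) C_ss, so C_ss = Q C_in/(Q + kV).
C_ss = 0.264·4.63/(0.264 + 0.0460·15.1) = 1.2223/0.95860 = 1.2751 mol/L.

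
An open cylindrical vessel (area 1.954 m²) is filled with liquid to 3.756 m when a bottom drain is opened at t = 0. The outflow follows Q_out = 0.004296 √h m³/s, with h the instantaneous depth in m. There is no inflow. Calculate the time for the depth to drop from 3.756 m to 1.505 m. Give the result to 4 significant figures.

647.0 s

A dh/dt = −Q_out = −0.004296 √h.
This is separable: 2 d(√h)/dt = −0.004296/A, so √h = √h₀ − (0.004296/(2A)) t.
t = 2A(√h₀ − √h)/0.004296 = 2·1.954·(√3.756 − √1.505)/0.004296
  = 3.90800 × (1.93804 − 1.22678) / 0.004296 = 647.018 s.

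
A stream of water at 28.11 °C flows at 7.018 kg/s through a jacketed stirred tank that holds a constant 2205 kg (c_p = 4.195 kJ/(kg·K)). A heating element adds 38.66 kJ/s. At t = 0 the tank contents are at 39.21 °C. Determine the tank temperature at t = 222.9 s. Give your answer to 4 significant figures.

Energy balance: M c_p dT/dt = ṁ c_p (T_in − T) + 38.66.
Rearrange: dT/dt = (T_ss − T)/τ with τ = M/ṁ = 314.192 s and T_ss = T_in + Q̇/(ṁ c_p) = 29.4232 °C.
Integrating: T(t) = T_ss + (T₀ − T_ss) e^(−t/τ).
T(222.9) = 29.4232 + (9.78684)·e^(−222.9/314.192) = 29.4232 + (9.78684)·0.491920 = 34.2375 °C.

34.24 °C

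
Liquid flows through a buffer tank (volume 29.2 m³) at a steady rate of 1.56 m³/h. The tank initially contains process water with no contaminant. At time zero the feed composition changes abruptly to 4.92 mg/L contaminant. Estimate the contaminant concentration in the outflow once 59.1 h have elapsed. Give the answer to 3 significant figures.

Mass balance on the solute (V constant): V dC/dt = Q(C_in − C).
Rewrite as dC/dt + C/τ = C_in/τ, τ = V/Q = 18.718 h.
C approaches C_in exponentially: C(t) = C_in + (C₀ − C_in) e^(−t/τ).
C(59.1) = 4.92 + (0 − 4.92)·e^(−59.1/18.718) = 4.92 + (-4.9200)·0.042536 = 4.7107 mg/L.

4.71 mg/L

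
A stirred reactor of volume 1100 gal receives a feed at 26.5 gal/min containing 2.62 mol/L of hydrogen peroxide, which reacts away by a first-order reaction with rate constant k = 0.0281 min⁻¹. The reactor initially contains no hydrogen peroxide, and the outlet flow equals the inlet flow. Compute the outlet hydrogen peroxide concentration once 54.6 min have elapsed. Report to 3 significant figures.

Species balance: V dC/dt = Q C_in − Q C − k V C.
dC/dt = (Q/V) C_in − (Q/V + k) C; effective rate a = Q/V + k = 0.024091 + 0.0281 = 0.052191 min⁻¹.
C_ss = Q C_in/(Q + kV) = 1.2094 mol/L; C(t) = C_ss + (C₀ − C_ss) e^(−a t).
C(54.6) = 1.2094 + (-1.2094)·e^(−0.052191·54.6) = 1.2094 + (-1.2094)·0.057866 = 1.1394 mol/L.

1.14 mol/L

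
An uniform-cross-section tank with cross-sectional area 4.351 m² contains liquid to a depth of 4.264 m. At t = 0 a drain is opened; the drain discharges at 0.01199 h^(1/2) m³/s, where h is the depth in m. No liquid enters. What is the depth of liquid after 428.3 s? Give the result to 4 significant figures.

With no inflow, A dh/dt = −0.01199 √h.
Separate and integrate: 2(√h − √h₀) = −(0.01199/A) t.
√h = √4.264 − 0.01199·428.3/(2·4.351) = 2.06495 − 0.590131 = 1.47481.
h = 1.47481² = 2.17508 m.

2.175 m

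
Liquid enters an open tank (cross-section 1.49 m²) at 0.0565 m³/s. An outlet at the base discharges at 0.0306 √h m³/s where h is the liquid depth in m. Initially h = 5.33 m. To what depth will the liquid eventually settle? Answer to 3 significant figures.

Unsteady balance on liquid volume: A dh/dt = Q_in − 0.0306 √h. At steady state dh/dt = 0:
Q_in = 0.0306 √h_ss ⇒ √h_ss = 0.0565/0.0306 = 1.8464.
h_ss = 1.8464² = 3.4092 m. (Since h₀ = 5.33 m > h_ss, the level will fall toward this value.)

3.41 m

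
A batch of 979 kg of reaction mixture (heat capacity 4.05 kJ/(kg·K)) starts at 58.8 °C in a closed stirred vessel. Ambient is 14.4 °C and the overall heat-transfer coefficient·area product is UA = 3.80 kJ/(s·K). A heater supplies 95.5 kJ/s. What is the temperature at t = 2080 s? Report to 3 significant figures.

Lumped-capacitance energy balance: M c_p dT/dt = UA(T_amb − T) + Q̇.
dT/dt = (T_ss − T)/τ with T_ss = T_amb + Q̇/UA = 14.4 + 95.5/3.80 = 39.532 °C, τ = M c_p/UA = 979·4.05/3.80 = 1043.4 s.
Integrating: T(t) = T_ss + (T₀ − T_ss) e^(−t/τ).
T(2080) = 39.532 + (19.268)·0.13622 = 42.156 °C.

42.2 °C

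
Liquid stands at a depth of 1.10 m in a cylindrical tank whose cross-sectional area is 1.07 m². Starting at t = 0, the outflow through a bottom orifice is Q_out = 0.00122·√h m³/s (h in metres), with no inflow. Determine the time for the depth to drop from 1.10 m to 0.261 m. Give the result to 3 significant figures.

Accumulation of liquid (constant cross-section A): A dh/dt = −0.00122 √h.
This is separable: 2 d(√h)/dt = −0.00122/A, so √h = √h₀ − (0.00122/(2A)) t.
t = 2A(√h₀ − √h)/0.00122 = 2·1.07·(√1.10 − √0.261)/0.00122
  = 2.1400 × (1.0488 − 0.51088) / 0.00122 = 943.58 s.

944 s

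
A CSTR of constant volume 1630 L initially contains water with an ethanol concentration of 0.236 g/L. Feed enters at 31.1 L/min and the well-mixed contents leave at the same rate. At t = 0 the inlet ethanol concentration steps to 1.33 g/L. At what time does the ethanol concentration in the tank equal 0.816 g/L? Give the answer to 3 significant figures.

Accumulation = in − out for the solute gives V dC/dt = Q(C_in − C), so τ = V/Q = 52.412 min.
C(t) = C_in + (C₀ − C_in) e^(−t/τ). Set C = 0.816 and solve for t:
e^(−t/τ) = (C − C_in)/(C₀ − C_in) = (0.816 − 1.33)/(0.236 − 1.33) = 0.46984
t = −τ ln(…) = 52.412 × 0.75537 = 39.590 min.

39.6 min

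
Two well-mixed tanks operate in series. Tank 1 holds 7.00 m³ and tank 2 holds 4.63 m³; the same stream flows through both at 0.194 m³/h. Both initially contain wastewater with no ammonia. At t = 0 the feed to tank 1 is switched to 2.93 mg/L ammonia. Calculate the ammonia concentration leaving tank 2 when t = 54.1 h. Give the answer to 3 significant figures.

Time constants: τᵢ = Vᵢ/Q for each well-mixed tank.
τ₁ = 7.00/0.194 = 36.082 h; τ₂ = 4.63/0.194 = 23.866 h.
Solving the cascade with C₁(0)=C₂(0)=0 gives C₂(t) = C_in[1 − (τ₁ e^(−t/τ₁) − τ₂ e^(−t/τ₂))/(τ₁ − τ₂)].
At t = 54.1: e^(−t/τ₁) = 0.22328, e^(−t/τ₂) = 0.10364.
C₂ = 2.93·[1 − (36.082·0.22328 − 23.866·0.10364)/(12.216)] = 2.93·0.54300 = 1.5910 mg/L.

1.59 mg/L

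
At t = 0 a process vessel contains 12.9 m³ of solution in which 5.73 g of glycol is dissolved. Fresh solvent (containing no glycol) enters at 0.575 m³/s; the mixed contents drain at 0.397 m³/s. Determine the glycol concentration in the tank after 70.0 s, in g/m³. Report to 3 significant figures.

0.0500 g/m³

Total volume: dV/dt = Q_in − Q_out = 0.17800 m³/s, so V(t) = 12.9 + 0.17800 t and V(70.0) = 25.360 m³.
No glycol enters, so dm/dt = −Q_out · (m/V).
Separate: dm/m = −Q_out dt/V(t) ⇒ ln(m/m₀) = −(Q_out/(Q_in−Q_out)) ln(V/V₀).
m = m₀ (V₀/V)^(Q_out/(Q_in−Q_out)) = 5.73 × (12.9/25.360)^(2.2303) = 1.2689 g.
C = m/V = 1.2689/25.360 = 0.050034 g/m³.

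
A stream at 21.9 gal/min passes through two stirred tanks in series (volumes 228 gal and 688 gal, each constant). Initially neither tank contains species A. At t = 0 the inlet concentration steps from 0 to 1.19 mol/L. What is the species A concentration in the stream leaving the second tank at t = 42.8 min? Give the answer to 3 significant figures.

Species balance on tank i: dCᵢ/dt = (Cᵢ₋₁ − Cᵢ)/τᵢ with τᵢ = Vᵢ/Q.
τ₁ = 228/21.9 = 10.411 min; τ₂ = 688/21.9 = 31.416 min.
Tank 1: C₁ = C_in(1 − e^(−t/τ₁)). Tank 2 (τ₁ ≠ τ₂): C₂ = C_in[1 − (τ₁ e^(−t/τ₁) − τ₂ e^(−t/τ₂))/(τ₁ − τ₂)].
At t = 42.8: e^(−t/τ₁) = 0.016391, e^(−t/τ₂) = 0.25605.
C₂ = 1.19·[1 − (10.411·0.016391 − 31.416·0.25605)/(-21.005)] = 1.19·0.62516 = 0.74394 mol/L.

0.744 mol/L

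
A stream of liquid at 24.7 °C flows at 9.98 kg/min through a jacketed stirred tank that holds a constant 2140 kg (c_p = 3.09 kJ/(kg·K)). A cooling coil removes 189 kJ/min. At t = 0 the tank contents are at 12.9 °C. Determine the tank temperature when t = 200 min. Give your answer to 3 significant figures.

M c_p dT/dt = ṁ c_p (T_in − T) − Q̇.
τ = M/ṁ = 214.43 min; T_ss = T_in − Q̇/(ṁ c_p) = 24.7 − 189/(9.98·3.09) = 18.571 °C.
Solution: T(t) = T_ss + (T₀ − T_ss) e^(−t/τ).
T(200) = 18.571 + (-5.6712)·e^(−200/214.43) = 18.571 + (-5.6712)·0.39349 = 16.340 °C.

16.3 °C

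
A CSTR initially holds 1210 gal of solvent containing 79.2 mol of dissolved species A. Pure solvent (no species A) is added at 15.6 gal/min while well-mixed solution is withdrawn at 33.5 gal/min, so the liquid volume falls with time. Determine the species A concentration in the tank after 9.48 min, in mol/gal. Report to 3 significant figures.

Total volume: dV/dt = Q_in − Q_out = -17.900 gal/min, so V(t) = 1210 − 17.900 t and V(9.48) = 1040.3 gal.
Species balance (pure solvent in): dm/dt = −Q_out · m/V(t).
Separate: dm/m = −Q_out dt/V(t) ⇒ ln(m/m₀) = −(Q_out/(Q_in−Q_out)) ln(V/V₀).
m = m₀ (V₀/V)^(Q_out/(Q_in−Q_out)) = 79.2 × (1210/1040.3)^(-1.8715) = 59.691 mol.
C = m/V = 59.691/1040.3 = 0.057378 mol/gal.

0.0574 mol/gal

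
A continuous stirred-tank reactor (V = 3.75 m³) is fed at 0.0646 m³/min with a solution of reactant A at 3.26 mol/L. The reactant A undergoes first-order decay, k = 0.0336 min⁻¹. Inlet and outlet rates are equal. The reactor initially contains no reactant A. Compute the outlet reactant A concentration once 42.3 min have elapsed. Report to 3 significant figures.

V dC/dt = Q(C_in − C) − k V C.
dC/dt = (Q/V) C_in − (Q/V + k) C; effective rate a = Q/V + k = 0.017227 + 0.0336 = 0.050827 min⁻¹.
C_ss = Q C_in/(Q + kV) = 1.1049 mol/L; C(t) = C_ss + (C₀ − C_ss) e^(−a t).
C(42.3) = 1.1049 + (-1.1049)·e^(−0.050827·42.3) = 1.1049 + (-1.1049)·0.11649 = 0.97620 mol/L.

0.976 mol/L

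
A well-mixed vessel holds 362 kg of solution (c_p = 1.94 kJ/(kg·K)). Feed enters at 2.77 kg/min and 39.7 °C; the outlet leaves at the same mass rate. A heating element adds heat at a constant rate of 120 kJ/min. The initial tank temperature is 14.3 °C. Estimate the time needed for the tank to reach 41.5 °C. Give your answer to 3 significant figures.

110 min

M c_p dT/dt = ṁ c_p (T_in − T) + Q̇.
τ = M/ṁ = 130.69 min; T_ss = T_in + Q̇/(ṁ c_p) = 62.031 °C.
T(t) = T_ss + (T₀ − T_ss) e^(−t/τ). Set T = 41.5:
e^(−t/τ) = (41.5 − 62.031)/(14.3 − 62.031) = 0.43013
t = −130.69 · ln(0.43013) = 110.25 min.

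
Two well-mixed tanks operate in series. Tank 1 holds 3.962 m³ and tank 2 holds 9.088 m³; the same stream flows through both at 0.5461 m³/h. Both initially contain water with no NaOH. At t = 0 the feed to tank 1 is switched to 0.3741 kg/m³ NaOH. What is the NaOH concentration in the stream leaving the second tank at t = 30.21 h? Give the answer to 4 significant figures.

Species balance on tank i: dCᵢ/dt = (Cᵢ₋₁ − Cᵢ)/τᵢ with τᵢ = Vᵢ/Q.
τ₁ = 3.962/0.5461 = 7.25508 h; τ₂ = 9.088/0.5461 = 16.6416 h.
Solving the cascade with C₁(0)=C₂(0)=0 gives C₂(t) = C_in[1 − (τ₁ e^(−t/τ₁) − τ₂ e^(−t/τ₂))/(τ₁ − τ₂)].
At t = 30.21: e^(−t/τ₁) = 0.0155456, e^(−t/τ₂) = 0.162785.
C₂ = 0.3741·[1 − (7.25508·0.0155456 − 16.6416·0.162785)/(-9.38656)] = 0.3741·0.723411 = 0.270628 kg/m³.

0.2706 kg/m³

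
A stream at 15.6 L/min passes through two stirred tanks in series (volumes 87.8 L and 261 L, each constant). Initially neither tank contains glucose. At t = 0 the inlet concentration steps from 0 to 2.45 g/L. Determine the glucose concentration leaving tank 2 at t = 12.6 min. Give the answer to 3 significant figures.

0.844 g/L

Species balance on tank i: dCᵢ/dt = (Cᵢ₋₁ − Cᵢ)/τᵢ with τᵢ = Vᵢ/Q.
τ₁ = 87.8/15.6 = 5.6282 min; τ₂ = 261/15.6 = 16.731 min.
Tank 1: C₁ = C_in(1 − e^(−t/τ₁)). Tank 2 (τ₁ ≠ τ₂): C₂ = C_in[1 − (τ₁ e^(−t/τ₁) − τ₂ e^(−t/τ₂))/(τ₁ − τ₂)].
At t = 12.6: e^(−t/τ₁) = 0.10659, e^(−t/τ₂) = 0.47090.
C₂ = 2.45·[1 − (5.6282·0.10659 − 16.731·0.47090)/(-11.103)] = 2.45·0.34442 = 0.84383 g/L.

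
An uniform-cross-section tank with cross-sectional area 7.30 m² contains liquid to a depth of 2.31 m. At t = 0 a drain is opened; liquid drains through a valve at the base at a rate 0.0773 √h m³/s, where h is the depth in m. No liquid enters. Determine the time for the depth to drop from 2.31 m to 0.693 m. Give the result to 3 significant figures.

With no inflow, A dh/dt = −0.0773 √h.
This is separable: 2 d(√h)/dt = −0.0773/A, so √h = √h₀ − (0.0773/(2A)) t.
t = 2A(√h₀ − √h)/0.0773 = 2·7.30·(√2.31 − √0.693)/0.0773
  = 14.600 × (1.5199 − 0.83247) / 0.0773 = 129.83 s.

130 s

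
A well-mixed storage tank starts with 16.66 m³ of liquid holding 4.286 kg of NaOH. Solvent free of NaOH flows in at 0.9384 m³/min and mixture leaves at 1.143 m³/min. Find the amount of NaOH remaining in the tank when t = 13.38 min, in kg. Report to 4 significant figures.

Total volume: dV/dt = Q_in − Q_out = -0.204600 m³/min, so V(t) = 16.66 − 0.204600 t and V(13.38) = 13.9225 m³.
Species balance (pure solvent in): dm/dt = −Q_out · m/V(t).
dm/m = −Q_out dt/(V₀ − 0.204600 t); integrating gives ln(m/m₀) = −(Q_out/(Q_in−Q_out)) ln(V/V₀).
m = m₀ (V₀/V)^(Q_out/(Q_in−Q_out)) = 4.286 × (16.66/13.9225)^(-5.58651) = 1.57229 kg.

1.572 kg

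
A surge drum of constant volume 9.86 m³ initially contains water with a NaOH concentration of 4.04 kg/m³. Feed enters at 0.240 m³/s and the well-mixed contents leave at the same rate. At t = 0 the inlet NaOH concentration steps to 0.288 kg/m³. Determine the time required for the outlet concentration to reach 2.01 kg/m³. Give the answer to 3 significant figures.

Species balance: V dC/dt = Q(C_in − C) ⇒ τ = V/Q = 41.083 s.
C(t) = C_in + (C₀ − C_in) e^(−t/τ). Set C = 2.01 and solve for t:
e^(−t/τ) = (C − C_in)/(C₀ − C_in) = (2.01 − 0.288)/(4.04 − 0.288) = 0.45896
t = −τ ln(…) = 41.083 × 0.77880 = 31.996 s.

32.0 s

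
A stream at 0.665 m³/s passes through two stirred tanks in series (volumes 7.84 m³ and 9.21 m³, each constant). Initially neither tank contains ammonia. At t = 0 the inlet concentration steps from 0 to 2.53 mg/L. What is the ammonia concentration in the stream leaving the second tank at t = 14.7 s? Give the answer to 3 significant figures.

Time constants: τᵢ = Vᵢ/Q for each well-mixed tank.
τ₁ = 7.84/0.665 = 11.789 s; τ₂ = 9.21/0.665 = 13.850 s.
Solving the cascade with C₁(0)=C₂(0)=0 gives C₂(t) = C_in[1 − (τ₁ e^(−t/τ₁) − τ₂ e^(−t/τ₂))/(τ₁ − τ₂)].
At t = 14.7: e^(−t/τ₁) = 0.28740, e^(−t/τ₂) = 0.34597.
C₂ = 2.53·[1 − (11.789·0.28740 − 13.850·0.34597)/(-2.0602)] = 2.53·0.31886 = 0.80671 mg/L.

0.807 mg/L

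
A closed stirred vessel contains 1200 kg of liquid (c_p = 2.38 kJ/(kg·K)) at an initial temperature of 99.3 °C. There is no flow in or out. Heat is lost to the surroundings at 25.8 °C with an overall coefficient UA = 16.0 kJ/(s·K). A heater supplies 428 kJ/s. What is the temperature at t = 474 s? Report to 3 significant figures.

M c_p dT/dt = −UA(T − T_amb) + Q̇.
dT/dt = (T_ss − T)/τ with T_ss = T_amb + Q̇/UA = 25.8 + 428/16.0 = 52.550 °C, τ = M c_p/UA = 1200·2.38/16.0 = 178.50 s.
Integrating: T(t) = T_ss + (T₀ − T_ss) e^(−t/τ).
T(474) = 52.550 + (46.750)·0.070266 = 55.835 °C.

55.8 °C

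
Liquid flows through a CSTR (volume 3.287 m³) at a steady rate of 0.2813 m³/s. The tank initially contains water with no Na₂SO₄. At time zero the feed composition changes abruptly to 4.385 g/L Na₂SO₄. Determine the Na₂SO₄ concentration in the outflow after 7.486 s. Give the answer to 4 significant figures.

Unsteady species balance (constant V, well mixed): V dC/dt = Q(C_in − C).
Rewrite as dC/dt + C/τ = C_in/τ, τ = V/Q = 11.6850 s.
C approaches C_in exponentially: C(t) = C_in + (C₀ − C_in) e^(−t/τ).
C(7.486) = 4.385 + (0 − 4.385)·e^(−7.486/11.6850) = 4.385 + (-4.38500)·0.526951 = 2.07432 g/L.

2.074 g/L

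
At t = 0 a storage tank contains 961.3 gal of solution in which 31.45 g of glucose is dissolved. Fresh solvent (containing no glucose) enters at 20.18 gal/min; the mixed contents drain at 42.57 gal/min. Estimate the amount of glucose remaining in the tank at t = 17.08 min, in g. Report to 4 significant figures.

11.99 g

Let m(t) be the amount of glucose. Volume: V(t) = V₀ + (Q_in − Q_out) t = 961.3 − 22.3900 t; V(17.08) = 578.879 gal.
Species balance (pure solvent in): dm/dt = −Q_out · m/V(t).
dm/m = −Q_out dt/(V₀ − 22.3900 t); integrating gives ln(m/m₀) = −(Q_out/(Q_in−Q_out)) ln(V/V₀).
m = m₀ (V₀/V)^(Q_out/(Q_in−Q_out)) = 31.45 × (961.3/578.879)^(-1.90130) = 11.9900 g.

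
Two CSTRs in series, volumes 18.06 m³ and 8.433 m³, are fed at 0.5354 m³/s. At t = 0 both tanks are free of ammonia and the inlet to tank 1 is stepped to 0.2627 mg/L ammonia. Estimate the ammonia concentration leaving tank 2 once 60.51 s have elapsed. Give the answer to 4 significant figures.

0.1857 mg/L

Species balance on tank i: dCᵢ/dt = (Cᵢ₋₁ − Cᵢ)/τᵢ with τᵢ = Vᵢ/Q.
τ₁ = 18.06/0.5354 = 33.7318 s; τ₂ = 8.433/0.5354 = 15.7508 s.
Tank 1: C₁ = C_in(1 − e^(−t/τ₁)). Tank 2 (τ₁ ≠ τ₂): C₂ = C_in[1 − (τ₁ e^(−t/τ₁) − τ₂ e^(−t/τ₂))/(τ₁ − τ₂)].
At t = 60.51: e^(−t/τ₁) = 0.166317, e^(−t/τ₂) = 0.0214571.
C₂ = 0.2627·[1 − (33.7318·0.166317 − 15.7508·0.0214571)/(17.9809)] = 0.2627·0.706789 = 0.185673 mg/L.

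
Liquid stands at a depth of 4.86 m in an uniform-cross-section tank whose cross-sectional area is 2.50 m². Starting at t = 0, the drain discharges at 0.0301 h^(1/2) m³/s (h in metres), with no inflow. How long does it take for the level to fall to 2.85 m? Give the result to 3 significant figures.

With no inflow, A dh/dt = −0.0301 √h.
Separate and integrate: 2(√h − √h₀) = −(0.0301/A) t.
t = 2A(√h₀ − √h)/0.0301 = 2·2.50·(√4.86 − √2.85)/0.0301
  = 5.0000 × (2.2045 − 1.6882) / 0.0301 = 85.772 s.

85.8 s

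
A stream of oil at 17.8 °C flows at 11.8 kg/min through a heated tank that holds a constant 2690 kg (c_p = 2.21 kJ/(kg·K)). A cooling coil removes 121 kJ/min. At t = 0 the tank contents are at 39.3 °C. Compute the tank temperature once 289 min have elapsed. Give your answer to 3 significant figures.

20.5 °C

M c_p dT/dt = ṁ c_p (T_in − T) − Q̇.
Rearrange: dT/dt = (T_ss − T)/τ with τ = M/ṁ = 227.97 min and T_ss = T_in − Q̇/(ṁ c_p) = 13.160 °C.
Solution: T(t) = T_ss + (T₀ − T_ss) e^(−t/τ).
T(289) = 13.160 + (26.140)·e^(−289/227.97) = 13.160 + (26.140)·0.28147 = 20.518 °C.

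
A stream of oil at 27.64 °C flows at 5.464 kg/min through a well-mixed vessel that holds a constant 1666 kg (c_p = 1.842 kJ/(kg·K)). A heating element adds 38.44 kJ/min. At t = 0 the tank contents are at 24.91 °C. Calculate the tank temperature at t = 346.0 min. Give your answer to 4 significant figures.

M c_p dT/dt = ṁ c_p (T_in − T) + Q̇.
τ = M/ṁ = 304.905 min; T_ss = T_in + Q̇/(ṁ c_p) = 27.64 + 38.44/(5.464·1.842) = 31.4593 °C.
Solution: T(t) = T_ss + (T₀ − T_ss) e^(−t/τ).
T(346.0) = 31.4593 + (-6.54929)·e^(−346.0/304.905) = 31.4593 + (-6.54929)·0.321493 = 29.3537 °C.

29.35 °C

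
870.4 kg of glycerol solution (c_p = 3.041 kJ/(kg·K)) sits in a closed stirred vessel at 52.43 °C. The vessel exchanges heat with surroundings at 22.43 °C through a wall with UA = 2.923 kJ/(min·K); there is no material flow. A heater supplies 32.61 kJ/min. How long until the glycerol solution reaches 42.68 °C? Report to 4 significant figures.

659.8 min

M c_p dT/dt = −UA(T − T_amb) + Q̇.
τ = M c_p/UA = 905.538 min; T_ss = T_amb + Q̇/UA = 22.43 + 32.61/2.923 = 33.5863 °C.
T(t) = T_ss + (T₀ − T_ss)e^(−t/τ); set T = 42.68:
t = −τ ln[(T − T_ss)/(T₀ − T_ss)] = −905.538 · ln(0.482584) = 659.774 min.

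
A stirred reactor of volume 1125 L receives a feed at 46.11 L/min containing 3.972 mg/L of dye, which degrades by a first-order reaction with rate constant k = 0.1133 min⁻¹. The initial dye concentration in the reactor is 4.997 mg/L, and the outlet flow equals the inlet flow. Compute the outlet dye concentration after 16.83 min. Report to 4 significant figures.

1.349 mg/L

Accumulation = in − out − consumed: V dC/dt = Q C_in − Q C − k V C.
dC/dt = (Q/V) C_in − (Q/V + k) C; effective rate a = Q/V + k = 0.0409867 + 0.1133 = 0.154287 min⁻¹.
C_ss = Q C_in/(Q + kV) = 1.05517 mg/L; C(t) = C_ss + (C₀ − C_ss) e^(−a t).
C(16.83) = 1.05517 + (3.94183)·e^(−0.154287·16.83) = 1.05517 + (3.94183)·0.0745232 = 1.34893 mg/L.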